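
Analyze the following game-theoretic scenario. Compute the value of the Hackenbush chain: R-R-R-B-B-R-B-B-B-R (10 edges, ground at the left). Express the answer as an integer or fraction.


Edges (from ground): R-R-R-B-B-R-B-B-B-R
By Berlekamp's sign-expansion rule, a Blue-Red Hackenbush stalk has the value of the surreal number whose sign sequence is the edge sequence with B -> + and R -> -.
Sign sequence: ---++-+++-
Trace the sign expansion in the surreal number tree, starting from 0:
Edge 1: R (sign -) -> bounds (-inf, 0), value = -1
Edge 2: R (sign -) -> bounds (-inf, -1), value = -2
Edge 3: R (sign -) -> bounds (-inf, -2), value = -3
Edge 4: B (sign +) -> bounds (-3, -2), value = -5/2
Edge 5: B (sign +) -> bounds (-5/2, -2), value = -9/4
Edge 6: R (sign -) -> bounds (-5/2, -9/4), value = -19/8
Edge 7: B (sign +) -> bounds (-19/8, -9/4), value = -37/16
Edge 8: B (sign +) -> bounds (-37/16, -9/4), value = -73/32
Edge 9: B (sign +) -> bounds (-73/32, -9/4), value = -145/64
Edge 10: R (sign -) -> bounds (-73/32, -145/64), value = -291/128
Game value = -291/128

-291/128


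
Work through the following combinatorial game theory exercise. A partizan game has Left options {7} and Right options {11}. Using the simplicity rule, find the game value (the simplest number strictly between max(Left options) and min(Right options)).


Left options: {7}, max = 7
Right options: {11}, min = 11
All options are numbers and max(Left) < min(Right), so by the simplicity theorem the value is the simplest (earliest-born) number strictly between 7 and 11.
Integers 8 through 10 all lie strictly between 7 and 11.
Among integers, the simplest (lowest birthday = smallest |n|; 0 is born on day 0, +-n on day n) is 8.
No non-integer in the interval can be simpler: if x is a non-integer in the interval, then floor(x) or ceil(x) also lies in the interval (the interval contains an integer), and both are proper prefixes of x's sign expansion, i.e. born earlier. So the game value is 8.
Game value = 8

8


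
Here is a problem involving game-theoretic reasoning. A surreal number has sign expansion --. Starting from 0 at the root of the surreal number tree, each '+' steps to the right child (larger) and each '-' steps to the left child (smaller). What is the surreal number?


Sign expansion: --
Rule: track bounds (lo, hi), initially (-inf, +inf). On '+', the current value becomes lo and we move to the simplest number in (value, hi): value + 1 if hi = +inf, otherwise the midpoint (value + hi)/2. On '-', the current value becomes hi and we move to value - 1 if lo = -inf, otherwise the midpoint (lo + value)/2.
Start at 0.
Step 1: sign = -, move left. Bounds: (-inf, 0). Value = -1
Step 2: sign = -, move left. Bounds: (-inf, -1). Value = -2
The surreal number with sign expansion -- is -2.

-2


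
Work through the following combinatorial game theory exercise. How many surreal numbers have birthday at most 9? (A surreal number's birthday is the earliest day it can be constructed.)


Day 0: {|} = 0 is born. Count = 1.
Day n: the number of surreal numbers born by day n is 2^(n+1) - 1.
By day 0: 2^1 - 1 = 1
By day 1: 2^2 - 1 = 3
By day 2: 2^3 - 1 = 7
By day 3: 2^4 - 1 = 15
By day 4: 2^5 - 1 = 31
By day 5: 2^6 - 1 = 63
By day 6: 2^7 - 1 = 127
By day 7: 2^8 - 1 = 255
By day 8: 2^9 - 1 = 511
By day 9: 2^10 - 1 = 1023
By day 9: 1023 surreal numbers.

1023


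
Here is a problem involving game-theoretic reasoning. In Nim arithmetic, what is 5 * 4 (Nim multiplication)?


Nim multiplication is bilinear over XOR: (u XOR v) * w = (u*w) XOR (v*w).
So we split each operand into its bit components and XOR the pairwise Nim products.
5 = 1 + 4 (as XOR of powers of 2).
4 = 4 (as XOR of powers of 2).
Using the standard Nim-product table on single bits:
  2*2 = 3,   2*4 = 8,   2*8 = 12,
  4*4 = 6,   4*8 = 11,  8*8 = 13,
and  1*x = x (identity), k*l = l*k (commutative).
Pairwise Nim products:
  1 * 4 = 4
  4 * 4 = 6
XOR them: 4 XOR 6 = 2.
Result: 5 * 4 = 2 (in Nim).

2


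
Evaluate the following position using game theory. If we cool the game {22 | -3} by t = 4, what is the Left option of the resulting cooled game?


Original game: {22 | -3} (a switch {a | b} with a > b).
Cooling by t (for t below the temperature (a - b)/2 = 25/2) taxes each move by t: {a | b} cooled by t is {a - t | b + t}.
Cooling amount: t = 4
Cooled Left option: 22 - 4 = 18
Cooled Right option: -3 + 4 = 1
Cooled game: {18 | 1}
Left option = 18

18


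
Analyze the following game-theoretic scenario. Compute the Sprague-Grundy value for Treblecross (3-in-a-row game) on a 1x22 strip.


Treblecross: place X on empty cells; 3-in-a-row wins.
Playing within two cells of an existing X lets the opponent win at once, so sensible play treats the cells i-2..i+2 around each X as dead. The player left with no safe cell loses, so this is a normal-play take-away game on strips of safe cells.
Placing X at cell i (0-indexed) of a strip of k safe cells leaves independent strips of sizes max(0, i-2) and max(0, k-i-3). Hence G(k) = mex{ G(max(0,i-2)) XOR G(max(0,k-i-3)) : 0 <= i < k }, with G(0) = 0.
G(1): splits (0,0):0^0=0 -> mex({0}) = 1
G(2): splits (0,0):0^0=0 -> mex({0}) = 1
G(3): splits (0,0):0^0=0 -> mex({0}) = 1
G(4): splits (0,1):0^1=1 (0,0):0^0=0 -> mex({0, 1}) = 2
G(5): splits (0,2):0^1=1 (0,1):0^1=1 (0,0):0^0=0 -> mex({0, 1}) = 2
G(6) = mex({1}) = 0
G(7) = mex({0, 1, 2}) = 3
G(8) = mex({0, 1, 2}) = 3
G(9) = mex({0, 2}) = 1
G(10) = mex({0, 2, 3}) = 1
G(11) = mex({0, 3}) = 1
G(12) = mex({1, 3}) = 0
G(13) = mex({0, 1, 2, 3}) = 4
G(14) = mex({0, 1, 2}) = 3
G(15) = mex({0, 1, 2}) = 3
G(16) = mex({0, 1, 2, 4}) = 3
G(17) = mex({0, 1, 3, 4}) = 2
G(18) = mex({0, 1, 3, 4}) = 2
G(19) = mex({0, 1, 3, 5}) = 2
G(20) = mex({0, 1, 2, 3, 5}) = 4
G(21) = mex({0, 1, 2, 3, 5}) = 4
G(22) = mex({1, 2, 6}) = 0
Therefore G(22) = 0.

0


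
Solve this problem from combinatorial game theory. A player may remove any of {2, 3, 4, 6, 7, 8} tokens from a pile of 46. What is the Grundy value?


The subtraction set is S = {2, 3, 4, 6, 7, 8}.
G(k) = mex{ G(k - s) : s in S, s <= k }. We compute iteratively: G(0) = 0.
G(1) = mex({}) = 0
G(2) = mex({0}) = 1
G(3) = mex({0}) = 1
G(4) = mex({0, 1}) = 2
G(5) = mex({0, 1}) = 2
G(6) = mex({0, 1, 2}) = 3
G(7) = mex({0, 1, 2}) = 3
G(8) = mex({0, 1, 2, 3}) = 4
G(9) = mex({0, 1, 2, 3}) = 4
G(10) = mex({1, 2, 3, 4}) = 0
G(11) = mex({1, 2, 3, 4}) = 0
G(12) = mex({0, 2, 3, 4}) = 1
G(13) = mex({0, 2, 3, 4}) = 1
G(14) = mex({0, 1, 3, 4}) = 2
G(15) = mex({0, 1, 3, 4}) = 2
G(16) = mex({0, 1, 2, 4}) = 3
G(17) = mex({0, 1, 2, 4}) = 3
Observe that G(10)..G(17) = 0, 0, 1, 1, 2, 2, 3, 3 repeats G(0)..G(7) = 0, 0, 1, 1, 2, 2, 3, 3.
For k >= max(S) = 8, G(k) is determined by the previous 8 values G(k-8)..G(k-1); a window of 8 consecutive values has recurred shifted by 10, so by induction G(k + 10) = G(k) for all k >= 0: the sequence is periodic from the start with period 10.
One period: G(0..9) = 0, 0, 1, 1, 2, 2, 3, 3, 4, 4.
46 mod 10 = 6, so G(46) = G(6) = 3.

3


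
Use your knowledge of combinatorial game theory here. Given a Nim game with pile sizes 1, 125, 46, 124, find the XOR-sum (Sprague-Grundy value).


We need the XOR (exclusive or) of all pile sizes.
After XOR-ing pile 1 (size 1): 0 XOR 1 = 1
After XOR-ing pile 2 (size 125): 1 XOR 125 = 124
After XOR-ing pile 3 (size 46): 124 XOR 46 = 82
After XOR-ing pile 4 (size 124): 82 XOR 124 = 46
The Nim-value of this position is 46.

46


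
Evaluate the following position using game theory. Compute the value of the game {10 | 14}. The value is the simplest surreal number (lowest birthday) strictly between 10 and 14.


Left options: {10}, max = 10
Right options: {14}, min = 14
All options are numbers and max(Left) < min(Right), so by the simplicity theorem the value is the simplest (earliest-born) number strictly between 10 and 14.
Integers 11 through 13 all lie strictly between 10 and 14.
Among integers, the simplest (lowest birthday = smallest |n|; 0 is born on day 0, +-n on day n) is 11.
No non-integer in the interval can be simpler: if x is a non-integer in the interval, then floor(x) or ceil(x) also lies in the interval (the interval contains an integer), and both are proper prefixes of x's sign expansion, i.e. born earlier. So the game value is 11.
Game value = 11

11


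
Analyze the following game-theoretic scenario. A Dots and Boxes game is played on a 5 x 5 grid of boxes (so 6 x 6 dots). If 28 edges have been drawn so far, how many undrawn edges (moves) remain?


Grid: 5 x 5 boxes, i.e. 6 rows and 6 columns of dots.
Horizontal edges: (rows + 1) * cols = 6 * 5 = 30
Vertical edges: rows * (cols + 1) = 5 * 6 = 30
Total edges: 30 + 30 = 60
Edges drawn: 28
Remaining: 60 - 28 = 32

32


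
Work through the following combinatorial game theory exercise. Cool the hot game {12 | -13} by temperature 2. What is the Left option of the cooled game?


Original game: {12 | -13} (a switch {a | b} with a > b).
Cooling by t (for t below the temperature (a - b)/2 = 25/2) taxes each move by t: {a | b} cooled by t is {a - t | b + t}.
Cooling amount: t = 2
Cooled Left option: 12 - 2 = 10
Cooled Right option: -13 + 2 = -11
Cooled game: {10 | -11}
Left option = 10

10


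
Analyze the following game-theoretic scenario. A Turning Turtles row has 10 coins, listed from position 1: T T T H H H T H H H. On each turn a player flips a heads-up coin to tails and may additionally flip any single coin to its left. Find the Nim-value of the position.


Coins: T T T H H H T H H H
Key fact: a single head at position k behaves exactly like a Nim heap of size k (turning it to T and optionally flipping a coin at j < k corresponds to moving the heap from k to j, or to 0), and heads combine as a disjunctive sum (two heads at the same place would cancel, matching j XOR j = 0). So the Nim-value is the XOR of the 1-indexed positions of the heads.
Face-up positions (1-indexed): [4, 5, 6, 8, 9, 10]
XOR 0 with 4: 0 XOR 4 = 4
XOR 4 with 5: 4 XOR 5 = 1
XOR 1 with 6: 1 XOR 6 = 7
XOR 7 with 8: 7 XOR 8 = 15
XOR 15 with 9: 15 XOR 9 = 6
XOR 6 with 10: 6 XOR 10 = 12
Nim-value = 12

12


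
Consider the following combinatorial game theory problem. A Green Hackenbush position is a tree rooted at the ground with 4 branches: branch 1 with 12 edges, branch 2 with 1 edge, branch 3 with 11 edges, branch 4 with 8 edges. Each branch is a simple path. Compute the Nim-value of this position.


The tree has 4 branches from the ground vertex.
In Green Hackenbush, the Nim-value of a simple path of length k is k.
Branch 1: length 12, Nim-value = 12
Branch 2: length 1, Nim-value = 1
Branch 3: length 11, Nim-value = 11
Branch 4: length 8, Nim-value = 8
Total Nim-value = XOR of all branch values:
0 XOR 12 = 12
12 XOR 1 = 13
13 XOR 11 = 6
6 XOR 8 = 14
Nim-value of the tree = 14

14


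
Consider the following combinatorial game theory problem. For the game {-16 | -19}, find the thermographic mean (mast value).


Game = {-16 | -19}, a switch {a | b} with numbers a > b.
Its thermograph has left wall a - t and right wall b + t, which meet at t = (a - b)/2, where both equal (a + b)/2. So the mast (mean value) is at (a + b)/2.
Mean = (-16 + (-19))/2 = -35/2 = -35/2

-35/2


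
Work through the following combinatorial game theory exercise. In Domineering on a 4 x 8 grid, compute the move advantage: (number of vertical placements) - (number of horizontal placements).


Board is 4 x 8 (rows x cols).
Left (vertical) placements: (rows-1) * cols = 3 * 8 = 24
Right (horizontal) placements: rows * (cols-1) = 4 * 7 = 28
Advantage = Left - Right = 24 - 28 = -4

-4


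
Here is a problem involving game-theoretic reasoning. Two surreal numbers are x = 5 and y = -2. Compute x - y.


x = 5, y = -2
x - y = 5 - -2 = 7

7


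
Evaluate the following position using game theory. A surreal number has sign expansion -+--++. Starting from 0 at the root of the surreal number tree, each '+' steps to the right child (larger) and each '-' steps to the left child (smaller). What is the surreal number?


Sign expansion: -+--++
Rule: track bounds (lo, hi), initially (-inf, +inf). On '+', the current value becomes lo and we move to the simplest number in (value, hi): value + 1 if hi = +inf, otherwise the midpoint (value + hi)/2. On '-', the current value becomes hi and we move to value - 1 if lo = -inf, otherwise the midpoint (lo + value)/2.
Start at 0.
Step 1: sign = -, move left. Bounds: (-inf, 0). Value = -1
Step 2: sign = +, move right. Bounds: (-1, 0). Value = -1/2
Step 3: sign = -, move left. Bounds: (-1, -1/2). Value = -3/4
Step 4: sign = -, move left. Bounds: (-1, -3/4). Value = -7/8
Step 5: sign = +, move right. Bounds: (-7/8, -3/4). Value = -13/16
Step 6: sign = +, move right. Bounds: (-13/16, -3/4). Value = -25/32
The surreal number with sign expansion -+--++ is -25/32.

-25/32


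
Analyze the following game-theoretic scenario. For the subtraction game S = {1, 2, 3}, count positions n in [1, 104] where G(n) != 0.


Subtraction set S = {1, 2, 3}, so G(n) = n mod 4.
G(n) = 0 when n is a multiple of 4.
Multiples of 4 in [1, 104]: 26
N-positions (nonzero Grundy) = 104 - 26 = 78

78


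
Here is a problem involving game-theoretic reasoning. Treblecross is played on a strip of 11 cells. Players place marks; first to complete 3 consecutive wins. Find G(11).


Treblecross: place X on empty cells; 3-in-a-row wins.
Playing within two cells of an existing X lets the opponent win at once, so sensible play treats the cells i-2..i+2 around each X as dead. The player left with no safe cell loses, so this is a normal-play take-away game on strips of safe cells.
Placing X at cell i (0-indexed) of a strip of k safe cells leaves independent strips of sizes max(0, i-2) and max(0, k-i-3). Hence G(k) = mex{ G(max(0,i-2)) XOR G(max(0,k-i-3)) : 0 <= i < k }, with G(0) = 0.
G(1): splits (0,0):0^0=0 -> mex({0}) = 1
G(2): splits (0,0):0^0=0 -> mex({0}) = 1
G(3): splits (0,0):0^0=0 -> mex({0}) = 1
G(4): splits (0,1):0^1=1 (0,0):0^0=0 -> mex({0, 1}) = 2
G(5): splits (0,2):0^1=1 (0,1):0^1=1 (0,0):0^0=0 -> mex({0, 1}) = 2
G(6) = mex({1}) = 0
G(7) = mex({0, 1, 2}) = 3
G(8) = mex({0, 1, 2}) = 3
G(9) = mex({0, 2}) = 1
G(10) = mex({0, 2, 3}) = 1
G(11) = mex({0, 3}) = 1
Therefore G(11) = 1.

1


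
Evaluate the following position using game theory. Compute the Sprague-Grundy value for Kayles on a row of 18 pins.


Kayles: a move removes 1 or 2 adjacent pins from a contiguous row.
Removing pins from a row of k leaves two independent rows (a, b) with a + b = k - 1 (one pin) or a + b = k - 2 (two pins); an end removal gives a = 0.
By Sprague-Grundy, G(k) = mex{ G(a) XOR G(b) } over all these splits. G(0) = 0.
G(1): splits (0,0):0^0=0 -> mex({0}) = 1
G(2): splits (0,1):0^1=1 (0,0):0^0=0 -> mex({0, 1}) = 2
G(3): splits (0,2):0^2=2 (1,1):1^1=0 (0,1):0^1=1 -> mex({0, 1, 2}) = 3
G(4): splits (0,3):0^3=3 (1,2):1^2=3 (0,2):0^2=2 (1,1):1^1=0 -> mex({0, 2, 3}) = 1
G(5): splits (0,4):0^1=1 (1,3):1^3=2 (2,2):2^2=0 (0,3):0^3=3 (1,2):1^2=3 -> mex({0, 1, 2, 3}) = 4
G(6) = mex({0, 1, 2, 4}) = 3
G(7) = mex({0, 1, 3, 4, 5}) = 2
G(8) = mex({0, 2, 3, 5, 6}) = 1
G(9) = mex({0, 1, 2, 3, 6, 7}) = 4
G(10) = mex({0, 1, 3, 4, 5, 7}) = 2
G(11) = mex({0, 1, 2, 3, 4, 5}) = 6
G(12) = mex({0, 1, 2, 3, 5, 6, 7}) = 4
G(13) = mex({0, 2, 3, 4, 6, 7}) = 1
G(14) = mex({0, 1, 4, 5, 6, 7}) = 2
G(15) = mex({0, 1, 2, 3, 4, 5, 6}) = 7
G(16) = mex({0, 2, 3, 5, 6, 7}) = 1
G(17) = mex({0, 1, 2, 3, 5, 6, 7}) = 4
G(18) = mex({0, 1, 2, 4, 5, 6}) = 3
Therefore G(18) = 3.

3


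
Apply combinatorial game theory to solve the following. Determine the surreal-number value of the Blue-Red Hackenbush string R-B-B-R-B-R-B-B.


Edges (from ground): R-B-B-R-B-R-B-B
By Berlekamp's sign-expansion rule, a Blue-Red Hackenbush stalk has the value of the surreal number whose sign sequence is the edge sequence with B -> + and R -> -.
Sign sequence: -++-+-++
Trace the sign expansion in the surreal number tree, starting from 0:
Edge 1: R (sign -) -> bounds (-inf, 0), value = -1
Edge 2: B (sign +) -> bounds (-1, 0), value = -1/2
Edge 3: B (sign +) -> bounds (-1/2, 0), value = -1/4
Edge 4: R (sign -) -> bounds (-1/2, -1/4), value = -3/8
Edge 5: B (sign +) -> bounds (-3/8, -1/4), value = -5/16
Edge 6: R (sign -) -> bounds (-3/8, -5/16), value = -11/32
Edge 7: B (sign +) -> bounds (-11/32, -5/16), value = -21/64
Edge 8: B (sign +) -> bounds (-21/64, -5/16), value = -41/128
Game value = -41/128

-41/128


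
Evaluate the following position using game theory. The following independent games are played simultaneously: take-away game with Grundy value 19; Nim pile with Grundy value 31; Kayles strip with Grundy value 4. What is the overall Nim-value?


By the Sprague-Grundy theorem, the Grundy value of a sum of games is the XOR of individual Grundy values.
take-away game: Grundy value = 19. Running XOR: 0 XOR 19 = 19
Nim pile: Grundy value = 31. Running XOR: 19 XOR 31 = 12
Kayles strip: Grundy value = 4. Running XOR: 12 XOR 4 = 8
The combined Grundy value is 8.

8


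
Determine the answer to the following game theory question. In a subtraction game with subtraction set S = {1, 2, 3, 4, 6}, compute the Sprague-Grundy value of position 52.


The subtraction set is S = {1, 2, 3, 4, 6}.
G(k) = mex{ G(k - s) : s in S, s <= k }. We compute iteratively: G(0) = 0.
G(1) = mex({0}) = 1
G(2) = mex({0, 1}) = 2
G(3) = mex({0, 1, 2}) = 3
G(4) = mex({0, 1, 2, 3}) = 4
G(5) = mex({1, 2, 3, 4}) = 0
G(6) = mex({0, 2, 3, 4}) = 1
G(7) = mex({0, 1, 3, 4}) = 2
G(8) = mex({0, 1, 2, 4}) = 3
G(9) = mex({0, 1, 2, 3}) = 4
G(10) = mex({1, 2, 3, 4}) = 0
Observe that G(5)..G(10) = 0, 1, 2, 3, 4, 0 repeats G(0)..G(5) = 0, 1, 2, 3, 4, 0.
For k >= max(S) = 6, G(k) is determined by the previous 6 values G(k-6)..G(k-1); a window of 6 consecutive values has recurred shifted by 5, so by induction G(k + 5) = G(k) for all k >= 0: the sequence is periodic from the start with period 5.
One period: G(0..4) = 0, 1, 2, 3, 4.
52 mod 5 = 2, so G(52) = G(2) = 2.

2


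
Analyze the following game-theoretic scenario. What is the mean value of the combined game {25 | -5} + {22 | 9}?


G1 = {25 | -5}, G2 = {22 | 9}
Each is a switch {a | b} with numbers a > b; its mean value is (a + b)/2, and mean value is additive over game sums: m(G1 + G2) = m(G1) + m(G2).
Mean of G1 = (25 + (-5))/2 = 20/2 = 10
Mean of G2 = (22 + (9))/2 = 31/2 = 31/2
Mean of G1 + G2 = 10 + 31/2 = 51/2

51/2


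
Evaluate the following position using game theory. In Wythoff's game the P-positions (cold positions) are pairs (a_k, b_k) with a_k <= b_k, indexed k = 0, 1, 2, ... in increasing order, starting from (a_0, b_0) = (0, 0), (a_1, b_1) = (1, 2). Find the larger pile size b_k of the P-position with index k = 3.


By Wythoff's theorem, a_k = floor(k * phi) and b_k = floor(k * phi^2) = a_k + k, where phi = (1 + sqrt(5))/2 is the golden ratio.
phi = (1 + sqrt(5))/2 = 1.618034
phi^2 = phi + 1 = 2.618034
k = 3
k * phi^2 = 3 * 2.618034 = 7.854102
b_3 = floor(k * phi^2) = 7 (check: a_3 + k = 4 + 3 = 7)

7


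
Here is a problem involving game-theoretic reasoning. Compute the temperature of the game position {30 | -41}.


The game is {30 | -41}, a switch {a | b} with numbers a > b.
Cooling {a | b} by t gives {a - t | b + t}, which stops being hot when a - t = b + t, i.e. at t = (a - b)/2. So the temperature of a switch is (a - b)/2.
Temperature = (Left option - Right option) / 2
= (30 - (-41)) / 2
= 71 / 2
= 71/2

71/2


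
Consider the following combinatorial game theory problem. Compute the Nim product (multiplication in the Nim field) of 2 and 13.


Nim multiplication is bilinear over XOR: (u XOR v) * w = (u*w) XOR (v*w).
So we split each operand into its bit components and XOR the pairwise Nim products.
2 = 2 (as XOR of powers of 2).
13 = 1 + 4 + 8 (as XOR of powers of 2).
Using the standard Nim-product table on single bits:
  2*2 = 3,   2*4 = 8,   2*8 = 12,
  4*4 = 6,   4*8 = 11,  8*8 = 13,
and  1*x = x (identity), k*l = l*k (commutative).
Pairwise Nim products:
  2 * 1 = 2
  2 * 4 = 8
  2 * 8 = 12
XOR them: 2 XOR 8 XOR 12 = 6.
Result: 2 * 13 = 6 (in Nim).

6


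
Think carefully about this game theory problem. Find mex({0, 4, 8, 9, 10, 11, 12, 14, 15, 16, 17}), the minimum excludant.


Set = {0, 4, 8, 9, 10, 11, 12, 14, 15, 16, 17}
0 is in the set.
1 is NOT in the set. This is the mex.
mex = 1

1


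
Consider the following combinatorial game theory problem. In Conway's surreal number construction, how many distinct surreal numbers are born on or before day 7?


Day 0: {|} = 0 is born. Count = 1.
Day n: the number of surreal numbers born by day n is 2^(n+1) - 1.
By day 0: 2^1 - 1 = 1
By day 1: 2^2 - 1 = 3
By day 2: 2^3 - 1 = 7
By day 3: 2^4 - 1 = 15
By day 4: 2^5 - 1 = 31
By day 5: 2^6 - 1 = 63
By day 6: 2^7 - 1 = 127
By day 7: 2^8 - 1 = 255
By day 7: 255 surreal numbers.

255


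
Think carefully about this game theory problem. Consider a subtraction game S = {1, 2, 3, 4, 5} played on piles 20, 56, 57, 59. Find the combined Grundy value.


Subtraction set: {1, 2, 3, 4, 5}
For this subtraction set, G(n) = n mod 6 (period = max + 1 = 6).
Pile 1 (size 20): G(20) = 20 mod 6 = 2
Pile 2 (size 56): G(56) = 56 mod 6 = 2
Pile 3 (size 57): G(57) = 57 mod 6 = 3
Pile 4 (size 59): G(59) = 59 mod 6 = 5
Total Grundy value = XOR of all: 2 XOR 2 XOR 3 XOR 5 = 6

6


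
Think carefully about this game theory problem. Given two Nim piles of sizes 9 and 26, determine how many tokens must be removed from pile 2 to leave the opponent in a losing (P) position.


Piles: 9 and 26
Current XOR: 9 XOR 26 = 19 (non-zero, so this is an N-position).
To make the XOR zero, we need to find a move that balances the piles.
For pile 2 (size 26): target = 26 XOR 19 = 9
We reduce pile 2 from 26 to 9.
Tokens removed: 26 - 9 = 17
Verification: 9 XOR 9 = 0

17


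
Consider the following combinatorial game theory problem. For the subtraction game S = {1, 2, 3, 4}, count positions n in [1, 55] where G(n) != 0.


Subtraction set S = {1, 2, 3, 4}, so G(n) = n mod 5.
G(n) = 0 when n is a multiple of 5.
Multiples of 5 in [1, 55]: 11
N-positions (nonzero Grundy) = 55 - 11 = 44

44


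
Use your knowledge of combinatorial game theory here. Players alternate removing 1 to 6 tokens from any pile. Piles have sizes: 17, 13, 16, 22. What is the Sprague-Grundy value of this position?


Subtraction set: {1, 2, 3, 4, 5, 6}
For this subtraction set, G(n) = n mod 7 (period = max + 1 = 7).
Pile 1 (size 17): G(17) = 17 mod 7 = 3
Pile 2 (size 13): G(13) = 13 mod 7 = 6
Pile 3 (size 16): G(16) = 16 mod 7 = 2
Pile 4 (size 22): G(22) = 22 mod 7 = 1
Total Grundy value = XOR of all: 3 XOR 6 XOR 2 XOR 1 = 6

6


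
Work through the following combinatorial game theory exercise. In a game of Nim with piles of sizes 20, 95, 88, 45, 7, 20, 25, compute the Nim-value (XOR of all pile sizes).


We need the XOR (exclusive or) of all pile sizes.
After XOR-ing pile 1 (size 20): 0 XOR 20 = 20
After XOR-ing pile 2 (size 95): 20 XOR 95 = 75
After XOR-ing pile 3 (size 88): 75 XOR 88 = 19
After XOR-ing pile 4 (size 45): 19 XOR 45 = 62
After XOR-ing pile 5 (size 7): 62 XOR 7 = 57
After XOR-ing pile 6 (size 20): 57 XOR 20 = 45
After XOR-ing pile 7 (size 25): 45 XOR 25 = 52
The Nim-value of this position is 52.

52


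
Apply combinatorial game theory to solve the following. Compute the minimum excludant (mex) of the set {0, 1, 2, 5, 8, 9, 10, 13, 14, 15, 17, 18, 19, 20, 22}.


Set = {0, 1, 2, 5, 8, 9, 10, 13, 14, 15, 17, 18, 19, 20, 22}
0 is in the set.
1 is in the set.
2 is in the set.
3 is NOT in the set. This is the mex.
mex = 3

3


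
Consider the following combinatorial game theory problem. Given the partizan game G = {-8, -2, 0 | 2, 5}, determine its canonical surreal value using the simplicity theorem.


Left options: {-8, -2, 0}, max = 0
Right options: {2, 5}, min = 2
All options are numbers and max(Left) < min(Right), so by the simplicity theorem the value is the simplest (earliest-born) number strictly between 0 and 2.
The only integer strictly between 0 and 2 is 1.
No non-integer in the interval can be simpler: if x is a non-integer in the interval, then floor(x) or ceil(x) also lies in the interval (the interval contains an integer), and both are proper prefixes of x's sign expansion, i.e. born earlier. So the game value is 1.
Game value = 1

1


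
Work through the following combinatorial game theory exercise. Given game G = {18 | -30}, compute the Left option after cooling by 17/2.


Original game: {18 | -30} (a switch {a | b} with a > b).
Cooling by t (for t below the temperature (a - b)/2 = 24) taxes each move by t: {a | b} cooled by t is {a - t | b + t}.
Cooling amount: t = 17/2
Cooled Left option: 18 - 17/2 = 19/2
Cooled Right option: -30 + 17/2 = -43/2
Cooled game: {19/2 | -43/2}
Left option = 19/2

19/2


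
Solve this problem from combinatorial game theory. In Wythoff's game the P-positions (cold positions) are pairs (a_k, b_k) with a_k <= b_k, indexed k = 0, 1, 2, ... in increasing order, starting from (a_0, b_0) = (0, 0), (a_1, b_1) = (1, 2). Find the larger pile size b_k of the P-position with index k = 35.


By Wythoff's theorem, a_k = floor(k * phi) and b_k = floor(k * phi^2) = a_k + k, where phi = (1 + sqrt(5))/2 is the golden ratio.
phi = (1 + sqrt(5))/2 = 1.618034
phi^2 = phi + 1 = 2.618034
k = 35
k * phi^2 = 35 * 2.618034 = 91.631190
b_35 = floor(k * phi^2) = 91 (check: a_35 + k = 56 + 35 = 91)

91


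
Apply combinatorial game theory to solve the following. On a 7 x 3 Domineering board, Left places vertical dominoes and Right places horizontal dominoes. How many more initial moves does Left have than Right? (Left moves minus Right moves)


Board is 7 x 3 (rows x cols).
Left (vertical) placements: (rows-1) * cols = 6 * 3 = 18
Right (horizontal) placements: rows * (cols-1) = 7 * 2 = 14
Advantage = Left - Right = 18 - 14 = 4

4


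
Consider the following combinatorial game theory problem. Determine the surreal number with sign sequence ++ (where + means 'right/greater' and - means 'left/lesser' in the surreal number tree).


Sign expansion: ++
Rule: track bounds (lo, hi), initially (-inf, +inf). On '+', the current value becomes lo and we move to the simplest number in (value, hi): value + 1 if hi = +inf, otherwise the midpoint (value + hi)/2. On '-', the current value becomes hi and we move to value - 1 if lo = -inf, otherwise the midpoint (lo + value)/2.
Start at 0.
Step 1: sign = +, move right. Bounds: (0, +inf). Value = 1
Step 2: sign = +, move right. Bounds: (1, +inf). Value = 2
The surreal number with sign expansion ++ is 2.

2


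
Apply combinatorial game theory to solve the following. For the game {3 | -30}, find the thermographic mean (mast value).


Game = {3 | -30}, a switch {a | b} with numbers a > b.
Its thermograph has left wall a - t and right wall b + t, which meet at t = (a - b)/2, where both equal (a + b)/2. So the mast (mean value) is at (a + b)/2.
Mean = (3 + (-30))/2 = -27/2 = -27/2

-27/2


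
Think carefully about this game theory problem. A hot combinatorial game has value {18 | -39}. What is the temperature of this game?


The game is {18 | -39}, a switch {a | b} with numbers a > b.
Cooling {a | b} by t gives {a - t | b + t}, which stops being hot when a - t = b + t, i.e. at t = (a - b)/2. So the temperature of a switch is (a - b)/2.
Temperature = (Left option - Right option) / 2
= (18 - (-39)) / 2
= 57 / 2
= 57/2

57/2


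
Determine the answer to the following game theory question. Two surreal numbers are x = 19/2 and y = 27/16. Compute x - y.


x = 19/2, y = 27/16
Converting to common denominator: 16
x = 152/16, y = 27/16
x - y = 19/2 - 27/16 = 125/16

125/16


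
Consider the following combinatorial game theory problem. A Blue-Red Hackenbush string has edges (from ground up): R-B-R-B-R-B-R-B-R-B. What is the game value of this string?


Edges (from ground): R-B-R-B-R-B-R-B-R-B
By Berlekamp's sign-expansion rule, a Blue-Red Hackenbush stalk has the value of the surreal number whose sign sequence is the edge sequence with B -> + and R -> -.
Sign sequence: -+-+-+-+-+
Trace the sign expansion in the surreal number tree, starting from 0:
Edge 1: R (sign -) -> bounds (-inf, 0), value = -1
Edge 2: B (sign +) -> bounds (-1, 0), value = -1/2
Edge 3: R (sign -) -> bounds (-1, -1/2), value = -3/4
Edge 4: B (sign +) -> bounds (-3/4, -1/2), value = -5/8
Edge 5: R (sign -) -> bounds (-3/4, -5/8), value = -11/16
Edge 6: B (sign +) -> bounds (-11/16, -5/8), value = -21/32
Edge 7: R (sign -) -> bounds (-11/16, -21/32), value = -43/64
Edge 8: B (sign +) -> bounds (-43/64, -21/32), value = -85/128
Edge 9: R (sign -) -> bounds (-43/64, -85/128), value = -171/256
Edge 10: B (sign +) -> bounds (-171/256, -85/128), value = -341/512
Game value = -341/512

-341/512


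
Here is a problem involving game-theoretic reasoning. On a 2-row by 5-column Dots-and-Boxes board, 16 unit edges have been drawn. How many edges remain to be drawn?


Grid: 2 x 5 boxes, i.e. 3 rows and 6 columns of dots.
Horizontal edges: (rows + 1) * cols = 3 * 5 = 15
Vertical edges: rows * (cols + 1) = 2 * 6 = 12
Total edges: 15 + 12 = 27
Edges drawn: 16
Remaining: 27 - 16 = 11

11


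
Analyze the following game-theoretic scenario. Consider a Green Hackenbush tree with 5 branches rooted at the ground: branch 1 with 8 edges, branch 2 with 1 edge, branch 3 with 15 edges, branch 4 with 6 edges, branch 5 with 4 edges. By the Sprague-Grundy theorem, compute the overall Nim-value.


The tree has 5 branches from the ground vertex.
In Green Hackenbush, the Nim-value of a simple path of length k is k.
Branch 1: length 8, Nim-value = 8
Branch 2: length 1, Nim-value = 1
Branch 3: length 15, Nim-value = 15
Branch 4: length 6, Nim-value = 6
Branch 5: length 4, Nim-value = 4
Total Nim-value = XOR of all branch values:
0 XOR 8 = 8
8 XOR 1 = 9
9 XOR 15 = 6
6 XOR 6 = 0
0 XOR 4 = 4
Nim-value of the tree = 4

4


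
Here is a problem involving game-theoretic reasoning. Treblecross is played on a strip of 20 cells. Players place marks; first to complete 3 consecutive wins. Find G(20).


Treblecross: place X on empty cells; 3-in-a-row wins.
Playing within two cells of an existing X lets the opponent win at once, so sensible play treats the cells i-2..i+2 around each X as dead. The player left with no safe cell loses, so this is a normal-play take-away game on strips of safe cells.
Placing X at cell i (0-indexed) of a strip of k safe cells leaves independent strips of sizes max(0, i-2) and max(0, k-i-3). Hence G(k) = mex{ G(max(0,i-2)) XOR G(max(0,k-i-3)) : 0 <= i < k }, with G(0) = 0.
G(1): splits (0,0):0^0=0 -> mex({0}) = 1
G(2): splits (0,0):0^0=0 -> mex({0}) = 1
G(3): splits (0,0):0^0=0 -> mex({0}) = 1
G(4): splits (0,1):0^1=1 (0,0):0^0=0 -> mex({0, 1}) = 2
G(5): splits (0,2):0^1=1 (0,1):0^1=1 (0,0):0^0=0 -> mex({0, 1}) = 2
G(6) = mex({1}) = 0
G(7) = mex({0, 1, 2}) = 3
G(8) = mex({0, 1, 2}) = 3
G(9) = mex({0, 2}) = 1
G(10) = mex({0, 2, 3}) = 1
G(11) = mex({0, 3}) = 1
G(12) = mex({1, 3}) = 0
G(13) = mex({0, 1, 2, 3}) = 4
G(14) = mex({0, 1, 2}) = 3
G(15) = mex({0, 1, 2}) = 3
G(16) = mex({0, 1, 2, 4}) = 3
G(17) = mex({0, 1, 3, 4}) = 2
G(18) = mex({0, 1, 3, 4}) = 2
G(19) = mex({0, 1, 3, 5}) = 2
G(20) = mex({0, 1, 2, 3, 5}) = 4
Therefore G(20) = 4.

4


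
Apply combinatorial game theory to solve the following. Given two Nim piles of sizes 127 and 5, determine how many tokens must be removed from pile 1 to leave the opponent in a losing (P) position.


Piles: 127 and 5
Current XOR: 127 XOR 5 = 122 (non-zero, so this is an N-position).
To make the XOR zero, we need to find a move that balances the piles.
For pile 1 (size 127): target = 127 XOR 122 = 5
We reduce pile 1 from 127 to 5.
Tokens removed: 127 - 5 = 122
Verification: 5 XOR 5 = 0

122


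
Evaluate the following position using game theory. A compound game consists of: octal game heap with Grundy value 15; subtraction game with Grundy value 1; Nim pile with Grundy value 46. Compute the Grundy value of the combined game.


By the Sprague-Grundy theorem, the Grundy value of a sum of games is the XOR of individual Grundy values.
octal game heap: Grundy value = 15. Running XOR: 0 XOR 15 = 15
subtraction game: Grundy value = 1. Running XOR: 15 XOR 1 = 14
Nim pile: Grundy value = 46. Running XOR: 14 XOR 46 = 32
The combined Grundy value is 32.

32


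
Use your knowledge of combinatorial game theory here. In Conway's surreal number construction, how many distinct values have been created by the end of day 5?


Day 0: {|} = 0 is born. Count = 1.
Day n: the number of surreal numbers born by day n is 2^(n+1) - 1.
By day 0: 2^1 - 1 = 1
By day 1: 2^2 - 1 = 3
By day 2: 2^3 - 1 = 7
By day 3: 2^4 - 1 = 15
By day 4: 2^5 - 1 = 31
By day 5: 2^6 - 1 = 63
By day 5: 63 surreal numbers.

63


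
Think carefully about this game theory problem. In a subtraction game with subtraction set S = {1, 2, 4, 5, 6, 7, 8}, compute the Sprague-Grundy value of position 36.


The subtraction set is S = {1, 2, 4, 5, 6, 7, 8}.
G(k) = mex{ G(k - s) : s in S, s <= k }. We compute iteratively: G(0) = 0.
G(1) = mex({0}) = 1
G(2) = mex({0, 1}) = 2
G(3) = mex({1, 2}) = 0
G(4) = mex({0, 2}) = 1
G(5) = mex({0, 1}) = 2
G(6) = mex({0, 1, 2}) = 3
G(7) = mex({0, 1, 2, 3}) = 4
G(8) = mex({0, 1, 2, 3, 4}) = 5
G(9) = mex({0, 1, 2, 4, 5}) = 3
G(10) = mex({0, 1, 2, 3, 5}) = 4
G(11) = mex({0, 1, 2, 3, 4}) = 5
G(12) = mex({1, 2, 3, 4, 5}) = 0
G(13) = mex({0, 2, 3, 4, 5}) = 1
G(14) = mex({0, 1, 3, 4, 5}) = 2
G(15) = mex({1, 2, 3, 4, 5}) = 0
G(16) = mex({0, 2, 3, 4, 5}) = 1
G(17) = mex({0, 1, 3, 4, 5}) = 2
G(18) = mex({0, 1, 2, 4, 5}) = 3
G(19) = mex({0, 1, 2, 3, 5}) = 4
Observe that G(12)..G(19) = 0, 1, 2, 0, 1, 2, 3, 4 repeats G(0)..G(7) = 0, 1, 2, 0, 1, 2, 3, 4.
For k >= max(S) = 8, G(k) is determined by the previous 8 values G(k-8)..G(k-1); a window of 8 consecutive values has recurred shifted by 12, so by induction G(k + 12) = G(k) for all k >= 0: the sequence is periodic from the start with period 12.
One period: G(0..11) = 0, 1, 2, 0, 1, 2, 3, 4, 5, 3, 4, 5.
36 mod 12 = 0, so G(36) = G(0) = 0.

0


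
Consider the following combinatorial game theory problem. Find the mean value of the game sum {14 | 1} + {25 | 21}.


G1 = {14 | 1}, G2 = {25 | 21}
Each is a switch {a | b} with numbers a > b; its mean value is (a + b)/2, and mean value is additive over game sums: m(G1 + G2) = m(G1) + m(G2).
Mean of G1 = (14 + (1))/2 = 15/2 = 15/2
Mean of G2 = (25 + (21))/2 = 46/2 = 23
Mean of G1 + G2 = 15/2 + 23 = 61/2

61/2


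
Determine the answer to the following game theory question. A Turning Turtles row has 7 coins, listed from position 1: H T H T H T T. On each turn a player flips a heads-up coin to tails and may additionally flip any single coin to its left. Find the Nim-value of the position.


Coins: H T H T H T T
Key fact: a single head at position k behaves exactly like a Nim heap of size k (turning it to T and optionally flipping a coin at j < k corresponds to moving the heap from k to j, or to 0), and heads combine as a disjunctive sum (two heads at the same place would cancel, matching j XOR j = 0). So the Nim-value is the XOR of the 1-indexed positions of the heads.
Face-up positions (1-indexed): [1, 3, 5]
XOR 0 with 1: 0 XOR 1 = 1
XOR 1 with 3: 1 XOR 3 = 2
XOR 2 with 5: 2 XOR 5 = 7
Nim-value = 7

7


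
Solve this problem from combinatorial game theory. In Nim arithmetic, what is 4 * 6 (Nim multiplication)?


Nim multiplication is bilinear over XOR: (u XOR v) * w = (u*w) XOR (v*w).
So we split each operand into its bit components and XOR the pairwise Nim products.
4 = 4 (as XOR of powers of 2).
6 = 2 + 4 (as XOR of powers of 2).
Using the standard Nim-product table on single bits:
  2*2 = 3,   2*4 = 8,   2*8 = 12,
  4*4 = 6,   4*8 = 11,  8*8 = 13,
and  1*x = x (identity), k*l = l*k (commutative).
Pairwise Nim products:
  4 * 2 = 8
  4 * 4 = 6
XOR them: 8 XOR 6 = 14.
Result: 4 * 6 = 14 (in Nim).

14


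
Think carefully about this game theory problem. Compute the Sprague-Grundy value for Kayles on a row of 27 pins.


Kayles: a move removes 1 or 2 adjacent pins from a contiguous row.
Removing pins from a row of k leaves two independent rows (a, b) with a + b = k - 1 (one pin) or a + b = k - 2 (two pins); an end removal gives a = 0.
By Sprague-Grundy, G(k) = mex{ G(a) XOR G(b) } over all these splits. G(0) = 0.
G(1): splits (0,0):0^0=0 -> mex({0}) = 1
G(2): splits (0,1):0^1=1 (0,0):0^0=0 -> mex({0, 1}) = 2
G(3): splits (0,2):0^2=2 (1,1):1^1=0 (0,1):0^1=1 -> mex({0, 1, 2}) = 3
G(4): splits (0,3):0^3=3 (1,2):1^2=3 (0,2):0^2=2 (1,1):1^1=0 -> mex({0, 2, 3}) = 1
G(5): splits (0,4):0^1=1 (1,3):1^3=2 (2,2):2^2=0 (0,3):0^3=3 (1,2):1^2=3 -> mex({0, 1, 2, 3}) = 4
G(6) = mex({0, 1, 2, 4}) = 3
G(7) = mex({0, 1, 3, 4, 5}) = 2
G(8) = mex({0, 2, 3, 5, 6}) = 1
G(9) = mex({0, 1, 2, 3, 6, 7}) = 4
G(10) = mex({0, 1, 3, 4, 5, 7}) = 2
G(11) = mex({0, 1, 2, 3, 4, 5}) = 6
G(12) = mex({0, 1, 2, 3, 5, 6, 7}) = 4
G(13) = mex({0, 2, 3, 4, 6, 7}) = 1
G(14) = mex({0, 1, 4, 5, 6, 7}) = 2
G(15) = mex({0, 1, 2, 3, 4, 5, 6}) = 7
G(16) = mex({0, 2, 3, 5, 6, 7}) = 1
G(17) = mex({0, 1, 2, 3, 5, 6, 7}) = 4
G(18) = mex({0, 1, 2, 4, 5, 6}) = 3
G(19) = mex({0, 1, 3, 4, 5, 7}) = 2
G(20) = mex({0, 2, 3, 4, 5, 6, 7}) = 1
G(21) = mex({0, 1, 2, 3, 5, 6, 7}) = 4
G(22) = mex({0, 1, 2, 3, 4, 5, 7}) = 6
G(23) = mex({0, 1, 2, 3, 4, 5, 6}) = 7
G(24) = mex({0, 1, 2, 3, 5, 6, 7}) = 4
G(25) = mex({0, 2, 3, 4, 6, 7}) = 1
G(26) = mex({0, 1, 3, 4, 5, 6, 7}) = 2
G(27) = mex({0, 1, 2, 3, 4, 5, 6, 7}) = 8
Therefore G(27) = 8.

8


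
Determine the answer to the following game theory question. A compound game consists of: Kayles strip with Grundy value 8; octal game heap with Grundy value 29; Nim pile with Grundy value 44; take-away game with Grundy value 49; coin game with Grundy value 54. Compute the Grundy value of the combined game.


By the Sprague-Grundy theorem, the Grundy value of a sum of games is the XOR of individual Grundy values.
Kayles strip: Grundy value = 8. Running XOR: 0 XOR 8 = 8
octal game heap: Grundy value = 29. Running XOR: 8 XOR 29 = 21
Nim pile: Grundy value = 44. Running XOR: 21 XOR 44 = 57
take-away game: Grundy value = 49. Running XOR: 57 XOR 49 = 8
coin game: Grundy value = 54. Running XOR: 8 XOR 54 = 62
The combined Grundy value is 62.

62


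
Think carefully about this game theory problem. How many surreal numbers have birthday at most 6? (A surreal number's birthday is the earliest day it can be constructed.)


Day 0: {|} = 0 is born. Count = 1.
Day n: the number of surreal numbers born by day n is 2^(n+1) - 1.
By day 0: 2^1 - 1 = 1
By day 1: 2^2 - 1 = 3
By day 2: 2^3 - 1 = 7
By day 3: 2^4 - 1 = 15
By day 4: 2^5 - 1 = 31
By day 5: 2^6 - 1 = 63
By day 6: 2^7 - 1 = 127
By day 6: 127 surreal numbers.

127


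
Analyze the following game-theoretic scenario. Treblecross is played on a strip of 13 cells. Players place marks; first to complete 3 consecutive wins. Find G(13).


Treblecross: place X on empty cells; 3-in-a-row wins.
Playing within two cells of an existing X lets the opponent win at once, so sensible play treats the cells i-2..i+2 around each X as dead. The player left with no safe cell loses, so this is a normal-play take-away game on strips of safe cells.
Placing X at cell i (0-indexed) of a strip of k safe cells leaves independent strips of sizes max(0, i-2) and max(0, k-i-3). Hence G(k) = mex{ G(max(0,i-2)) XOR G(max(0,k-i-3)) : 0 <= i < k }, with G(0) = 0.
G(1): splits (0,0):0^0=0 -> mex({0}) = 1
G(2): splits (0,0):0^0=0 -> mex({0}) = 1
G(3): splits (0,0):0^0=0 -> mex({0}) = 1
G(4): splits (0,1):0^1=1 (0,0):0^0=0 -> mex({0, 1}) = 2
G(5): splits (0,2):0^1=1 (0,1):0^1=1 (0,0):0^0=0 -> mex({0, 1}) = 2
G(6) = mex({1}) = 0
G(7) = mex({0, 1, 2}) = 3
G(8) = mex({0, 1, 2}) = 3
G(9) = mex({0, 2}) = 1
G(10) = mex({0, 2, 3}) = 1
G(11) = mex({0, 3}) = 1
G(12) = mex({1, 3}) = 0
G(13) = mex({0, 1, 2, 3}) = 4
Therefore G(13) = 4.

4


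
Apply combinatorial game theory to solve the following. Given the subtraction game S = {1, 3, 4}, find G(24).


The subtraction set is S = {1, 3, 4}.
G(k) = mex{ G(k - s) : s in S, s <= k }. We compute iteratively: G(0) = 0.
G(1) = mex({0}) = 1
G(2) = mex({1}) = 0
G(3) = mex({0}) = 1
G(4) = mex({0, 1}) = 2
G(5) = mex({0, 1, 2}) = 3
G(6) = mex({0, 1, 3}) = 2
G(7) = mex({1, 2}) = 0
G(8) = mex({0, 2, 3}) = 1
G(9) = mex({1, 2, 3}) = 0
G(10) = mex({0, 2}) = 1
Observe that G(7)..G(10) = 0, 1, 0, 1 repeats G(0)..G(3) = 0, 1, 0, 1.
For k >= max(S) = 4, G(k) is determined by the previous 4 values G(k-4)..G(k-1); a window of 4 consecutive values has recurred shifted by 7, so by induction G(k + 7) = G(k) for all k >= 0: the sequence is periodic from the start with period 7.
One period: G(0..6) = 0, 1, 0, 1, 2, 3, 2.
24 mod 7 = 3, so G(24) = G(3) = 1.

1
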